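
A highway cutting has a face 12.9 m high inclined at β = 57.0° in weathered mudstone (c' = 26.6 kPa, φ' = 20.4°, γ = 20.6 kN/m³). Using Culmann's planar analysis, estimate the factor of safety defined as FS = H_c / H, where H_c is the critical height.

H_c = (4c'/γ) · sinβ cosφ' / [1 − cos(β − φ')]
    = (4·26.6/20.6) · sin57.0°·cos20.4° / [1 − cos36.6°]
    = 5.165 · 0.7861 / 0.1972 = 20.59 m
FS = H_c / H = 20.59 / 12.9 = 1.596

FS = 1.60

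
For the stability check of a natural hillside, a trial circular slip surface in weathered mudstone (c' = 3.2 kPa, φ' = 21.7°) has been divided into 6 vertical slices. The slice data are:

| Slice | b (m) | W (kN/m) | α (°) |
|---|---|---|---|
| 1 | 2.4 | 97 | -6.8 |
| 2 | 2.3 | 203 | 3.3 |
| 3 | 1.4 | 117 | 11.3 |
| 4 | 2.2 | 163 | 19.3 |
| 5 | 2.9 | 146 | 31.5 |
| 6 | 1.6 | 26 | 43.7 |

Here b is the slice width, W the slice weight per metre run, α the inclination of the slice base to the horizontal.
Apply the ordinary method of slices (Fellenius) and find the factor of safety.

Ordinary method of slices: FS = Σ[c'·Δl_i + (W_i cosα_i)·tanφ'] / Σ W_i sinα_i, with Δl_i = b_i / cosα_i.
Slice 1: Δl = 2.4/cos(-6.8°) = 2.417 m; N'_1 = 97·cos(-6.8°) = 96.3; c'Δl = 7.73; W sinα = -11.5
Slice 2: Δl = 2.3/cos3.3° = 2.304 m; N'_2 = 203·cos3.3° = 202.7; c'Δl = 7.37; W sinα = 11.7
Slice 3: Δl = 1.4/cos11.3° = 1.428 m; N'_3 = 117·cos11.3° = 114.7; c'Δl = 4.57; W sinα = 22.9
Slice 4: Δl = 2.2/cos19.3° = 2.331 m; N'_4 = 163·cos19.3° = 153.8; c'Δl = 7.46; W sinα = 53.9
Slice 5: Δl = 2.9/cos31.5° = 3.401 m; N'_5 = 146·cos31.5° = 124.5; c'Δl = 10.88; W sinα = 76.3
Slice 6: Δl = 1.6/cos43.7° = 2.213 m; N'_6 = 26·cos43.7° = 18.8; c'Δl = 7.08; W sinα = 18.0
Σc'Δl = 45.1 kN/m; ΣN' = 710.8 kN/m; ΣW sinα = 171.2 kN/m
Resisting = 45.1 + 710.8·tan21.7° = 45.1 + 282.9 = 328.0 kN/m
FS = 328.0 / 171.2 = 1.915

FS = 1.92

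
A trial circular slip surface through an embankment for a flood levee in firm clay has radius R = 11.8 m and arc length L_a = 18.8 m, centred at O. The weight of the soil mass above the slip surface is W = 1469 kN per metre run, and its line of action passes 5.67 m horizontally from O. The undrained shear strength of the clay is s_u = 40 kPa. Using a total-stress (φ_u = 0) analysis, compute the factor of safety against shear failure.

Taking moments about the centre O, the resisting moment is provided by the undrained shear strength acting along the arc:
M_R = s_u·L_a·R = 40·18.80·11.8 = 8873.6 kN·m/m
M_D = W·d = 1469·5.67 = 8329.2 kN·m/m
FS = M_R / M_D = 8873.6 / 8329.2 = 1.065

FS = 1.07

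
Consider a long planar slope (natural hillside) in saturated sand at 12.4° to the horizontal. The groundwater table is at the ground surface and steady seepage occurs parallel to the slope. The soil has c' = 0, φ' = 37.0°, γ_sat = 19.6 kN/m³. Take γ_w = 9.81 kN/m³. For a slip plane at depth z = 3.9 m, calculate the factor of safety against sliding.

With seepage parallel to the slope and the water table at the surface, the effective normal stress on the slip plane uses the buoyant unit weight γ' = γ_sat − γ_w while the driving shear stress uses γ_sat:
FS = [c' + γ' z cos²β tanφ'] / [γ_sat z sinβ cosβ]
(For c' = 0 this reduces to FS = (γ'/γ_sat)·tanφ'/tanβ.)
γ' = 19.6 − 9.81 = 9.79 kN/m³
Numerator = 0.0 + 9.79·3.9·cos²12.4°·tan37.0° = 0.0 + 9.79·3.9·0.9539·0.7536 = 27.445 kPa
Denominator = 19.6·3.9·sin12.4°·cos12.4° = 19.6·3.9·0.2147·0.9767 = 16.031 kPa
FS = 27.445 / 16.031 = 1.712

FS = 1.71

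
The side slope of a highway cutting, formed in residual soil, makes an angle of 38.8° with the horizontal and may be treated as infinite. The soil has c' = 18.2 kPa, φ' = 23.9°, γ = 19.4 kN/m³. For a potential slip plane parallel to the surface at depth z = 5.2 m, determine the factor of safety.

FS = 0.92

For an infinite slope with a slip plane parallel to the surface (no pore pressure): FS = [c' + γz cos²β tanφ'] / [γz sinβ cosβ].
γz = 19.4·5.2 = 100.88 kN/m²
Numerator = 18.2 + 100.88·cos²38.8°·tan23.9° = 18.2 + 100.88·0.6074·0.4431 = 45.352 kPa
Denominator = 100.88·sin38.8°·cos38.8° = 100.88·0.6266·0.7793 = 49.263 kPa
FS = 45.352 / 49.263 = 0.921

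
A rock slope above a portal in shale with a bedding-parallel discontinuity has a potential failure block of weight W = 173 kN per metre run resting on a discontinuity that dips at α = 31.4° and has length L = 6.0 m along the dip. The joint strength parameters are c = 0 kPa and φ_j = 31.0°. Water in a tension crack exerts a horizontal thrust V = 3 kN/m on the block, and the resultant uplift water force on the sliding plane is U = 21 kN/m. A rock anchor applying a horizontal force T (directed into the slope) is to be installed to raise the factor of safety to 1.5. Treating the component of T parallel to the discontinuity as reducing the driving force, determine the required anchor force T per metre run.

T = 40 kN/m

Resolving forces along and normal to the sliding plane, with the horizontal anchor force T adding T·sinα to the effective normal force and T·cosα acting up the plane against the driving force:
FS = [cL + (W cosα − U − V sinα + T sinα) tanφ_j] / [W sinα + V cosα − T cosα]
Without the anchor: N' = 125.1 kN/m, driving T_d = 92.7 kN/m, resisting R = 0·6.0 + 125.1·tan31.0° = 75.2 kN/m, FS = 0.81.
Setting FS = 1.5 and solving for T:
1.5·(92.7 − T cos31.4°) = 75.2 + T sin31.4°·tan31.0°
T·(sin31.4°·tan31.0° + 1.5·cos31.4°) = 1.5·92.7 − 75.2
T·(0.5210·0.6009 + 1.5·0.8536) = 139.0 − 75.2 = 63.9
T·1.5934 = 63.9
T = 40.1 kN/m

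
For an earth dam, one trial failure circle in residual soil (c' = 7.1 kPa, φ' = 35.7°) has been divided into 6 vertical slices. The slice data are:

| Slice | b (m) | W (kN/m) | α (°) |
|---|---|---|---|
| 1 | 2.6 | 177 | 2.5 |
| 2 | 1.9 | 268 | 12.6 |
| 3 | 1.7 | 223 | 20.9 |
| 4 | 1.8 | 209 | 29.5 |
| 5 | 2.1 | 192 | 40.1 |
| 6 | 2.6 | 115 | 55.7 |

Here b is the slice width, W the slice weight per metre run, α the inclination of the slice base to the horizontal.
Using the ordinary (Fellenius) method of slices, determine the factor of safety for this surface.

FS = 1.84

Ordinary method of slices: FS = Σ[c'·Δl_i + (W_i cosα_i)·tanφ'] / Σ W_i sinα_i, with Δl_i = b_i / cosα_i.
Slice 1: Δl = 2.6/cos2.5° = 2.602 m; N'_1 = 177·cos2.5° = 176.8; c'Δl = 18.48; W sinα = 7.7
Slice 2: Δl = 1.9/cos12.6° = 1.947 m; N'_2 = 268·cos12.6° = 261.5; c'Δl = 13.82; W sinα = 58.5
Slice 3: Δl = 1.7/cos20.9° = 1.820 m; N'_3 = 223·cos20.9° = 208.3; c'Δl = 12.92; W sinα = 79.6
Slice 4: Δl = 1.8/cos29.5° = 2.068 m; N'_4 = 209·cos29.5° = 181.9; c'Δl = 14.68; W sinα = 102.9
Slice 5: Δl = 2.1/cos40.1° = 2.745 m; N'_5 = 192·cos40.1° = 146.9; c'Δl = 19.49; W sinα = 123.7
Slice 6: Δl = 2.6/cos55.7° = 4.614 m; N'_6 = 115·cos55.7° = 64.8; c'Δl = 32.76; W sinα = 95.0
Σc'Δl = 112.2 kN/m; ΣN' = 1040.3 kN/m; ΣW sinα = 467.3 kN/m
Resisting = 112.2 + 1040.3·tan35.7° = 112.2 + 747.5 = 859.7 kN/m
FS = 859.7 / 467.3 = 1.840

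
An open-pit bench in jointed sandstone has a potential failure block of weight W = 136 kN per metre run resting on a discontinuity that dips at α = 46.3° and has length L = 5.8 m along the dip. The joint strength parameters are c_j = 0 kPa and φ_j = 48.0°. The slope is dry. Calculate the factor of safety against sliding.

FS = 1.06

Resolving the block weight along and normal to the plane and applying the Mohr–Coulomb strength on the joint:
N' = W cosα = 136·cos46.3° = 94.0 kN/m
Driving force T = W sinα = 136·sin46.3° = 98.3 kN/m
Resisting force R = c_j·L + N'·tanφ_j = 0·5.8 + 94.0·tan48.0° = 0.0 + 104.4 = 104.4 kN/m
FS = R / T = 104.4 / 98.3 = 1.061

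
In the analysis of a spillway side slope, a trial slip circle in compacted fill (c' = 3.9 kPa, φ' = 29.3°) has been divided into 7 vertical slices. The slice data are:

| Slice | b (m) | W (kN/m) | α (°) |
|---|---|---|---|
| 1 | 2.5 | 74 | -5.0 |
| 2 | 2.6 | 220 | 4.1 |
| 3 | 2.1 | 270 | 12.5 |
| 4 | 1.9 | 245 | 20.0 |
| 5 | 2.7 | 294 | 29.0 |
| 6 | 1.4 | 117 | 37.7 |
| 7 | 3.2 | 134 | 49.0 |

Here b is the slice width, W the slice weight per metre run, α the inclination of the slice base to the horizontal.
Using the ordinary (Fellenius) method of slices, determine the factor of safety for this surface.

Ordinary method of slices: FS = Σ[c'·Δl_i + (W_i cosα_i)·tanφ'] / Σ W_i sinα_i, with Δl_i = b_i / cosα_i.
Slice 1: Δl = 2.5/cos(-5.0°) = 2.510 m; N'_1 = 74·cos(-5.0°) = 73.7; c'Δl = 9.79; W sinα = -6.4
Slice 2: Δl = 2.6/cos4.1° = 2.607 m; N'_2 = 220·cos4.1° = 219.4; c'Δl = 10.17; W sinα = 15.7
Slice 3: Δl = 2.1/cos12.5° = 2.151 m; N'_3 = 270·cos12.5° = 263.6; c'Δl = 8.39; W sinα = 58.4
Slice 4: Δl = 1.9/cos20.0° = 2.022 m; N'_4 = 245·cos20.0° = 230.2; c'Δl = 7.89; W sinα = 83.8
Slice 5: Δl = 2.7/cos29.0° = 3.087 m; N'_5 = 294·cos29.0° = 257.1; c'Δl = 12.04; W sinα = 142.5
Slice 6: Δl = 1.4/cos37.7° = 1.769 m; N'_6 = 117·cos37.7° = 92.6; c'Δl = 6.90; W sinα = 71.5
Slice 7: Δl = 3.2/cos49.0° = 4.878 m; N'_7 = 134·cos49.0° = 87.9; c'Δl = 19.02; W sinα = 101.1
Σc'Δl = 74.2 kN/m; ΣN' = 1224.6 kN/m; ΣW sinα = 466.7 kN/m
Resisting = 74.2 + 1224.6·tan29.3° = 74.2 + 687.2 = 761.4 kN/m
FS = 761.4 / 466.7 = 1.631

FS = 1.63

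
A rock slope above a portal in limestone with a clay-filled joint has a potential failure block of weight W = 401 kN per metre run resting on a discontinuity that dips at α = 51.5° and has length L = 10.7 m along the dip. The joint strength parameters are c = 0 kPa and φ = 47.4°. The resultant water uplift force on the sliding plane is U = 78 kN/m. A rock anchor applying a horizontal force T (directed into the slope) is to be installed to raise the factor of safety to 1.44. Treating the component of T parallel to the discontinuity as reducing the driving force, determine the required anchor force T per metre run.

Resolving forces along and normal to the sliding plane, with the horizontal anchor force T adding T·sinα to the effective normal force and T·cosα acting up the plane against the driving force:
FS = [cL + (W cosα − U + T sinα) tanφ] / [W sinα − T cosα]
Without the anchor: N' = 171.6 kN/m, driving T_d = 313.8 kN/m, resisting R = 0·10.7 + 171.6·tan47.4° = 186.6 kN/m, FS = 0.59.
Setting FS = 1.44 and solving for T:
1.44·(313.8 − T cos51.5°) = 186.6 + T sin51.5°·tan47.4°
T·(sin51.5°·tan47.4° + 1.44·cos51.5°) = 1.44·313.8 − 186.6
T·(0.7826·1.0875 + 1.44·0.6225) = 451.9 − 186.6 = 265.3
T·1.7475 = 265.3
T = 151.8 kN/m

T = 152 kN/m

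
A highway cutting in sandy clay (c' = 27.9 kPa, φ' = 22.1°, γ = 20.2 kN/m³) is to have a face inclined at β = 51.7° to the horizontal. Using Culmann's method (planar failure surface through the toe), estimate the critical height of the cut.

Culmann's analysis gives the critical failure plane at α_cr = (β + φ')/2 = (51.7 + 22.1)/2 = 36.9°, and the critical height
H_c = (4c'/γ) · sinβ cosφ' / [1 − cos(β − φ')]
    = (4·27.9/20.2) · sin51.7°·cos22.1° / [1 − cos(29.6°)]
    = 5.525 · 0.7848·0.9265 / [1 − 0.8695]
    = 5.525 · 0.7271 / 0.1305
    = 30.78 m

H_c = 30.78 m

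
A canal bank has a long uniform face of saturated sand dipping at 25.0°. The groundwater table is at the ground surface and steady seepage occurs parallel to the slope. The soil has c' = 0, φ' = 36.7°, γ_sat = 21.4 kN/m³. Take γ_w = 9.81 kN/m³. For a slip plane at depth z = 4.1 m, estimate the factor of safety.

FS = 0.87

With seepage parallel to the slope and the water table at the surface, the effective normal stress on the slip plane uses the buoyant unit weight γ' = γ_sat − γ_w while the driving shear stress uses γ_sat:
FS = [c' + γ' z cos²β tanφ'] / [γ_sat z sinβ cosβ]
(For c' = 0 this reduces to FS = (γ'/γ_sat)·tanφ'/tanβ.)
γ' = 21.4 − 9.81 = 11.59 kN/m³
Numerator = 0.0 + 11.59·4.1·cos²25.0°·tan36.7° = 0.0 + 11.59·4.1·0.8214·0.7454 = 29.093 kPa
Denominator = 21.4·4.1·sin25.0°·cos25.0° = 21.4·4.1·0.4226·0.9063 = 33.606 kPa
FS = 29.093 / 33.606 = 0.866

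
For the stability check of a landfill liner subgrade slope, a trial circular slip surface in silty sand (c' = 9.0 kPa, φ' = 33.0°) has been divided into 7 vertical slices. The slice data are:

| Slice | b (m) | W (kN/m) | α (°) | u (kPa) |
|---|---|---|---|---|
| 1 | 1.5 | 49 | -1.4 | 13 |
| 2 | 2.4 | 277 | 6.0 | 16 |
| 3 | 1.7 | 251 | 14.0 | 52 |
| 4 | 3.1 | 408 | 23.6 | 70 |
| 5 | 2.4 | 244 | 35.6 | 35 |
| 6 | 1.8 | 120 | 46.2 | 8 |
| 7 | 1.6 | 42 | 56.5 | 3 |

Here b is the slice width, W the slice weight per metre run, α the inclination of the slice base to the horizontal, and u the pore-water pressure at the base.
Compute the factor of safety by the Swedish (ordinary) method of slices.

FS = 1.22

Ordinary method of slices: FS = Σ[c'·Δl_i + (W_i cosα_i − u_i·Δl_i)·tanφ'] / Σ W_i sinα_i, with Δl_i = b_i / cosα_i.
Slice 1: Δl = 1.5/cos(-1.4°) = 1.500 m; N'_1 = 49·cos(-1.4°) − 13·1.500 = 29.5; c'Δl = 13.50; W sinα = -1.2
Slice 2: Δl = 2.4/cos6.0° = 2.413 m; N'_2 = 277·cos6.0° − 16·2.413 = 236.9; c'Δl = 21.72; W sinα = 29.0
Slice 3: Δl = 1.7/cos14.0° = 1.752 m; N'_3 = 251·cos14.0° − 52·1.752 = 152.4; c'Δl = 15.77; W sinα = 60.7
Slice 4: Δl = 3.1/cos23.6° = 3.383 m; N'_4 = 408·cos23.6° − 70·3.383 = 137.1; c'Δl = 30.45; W sinα = 163.3
Slice 5: Δl = 2.4/cos35.6° = 2.952 m; N'_5 = 244·cos35.6° − 35·2.952 = 95.1; c'Δl = 26.56; W sinα = 142.0
Slice 6: Δl = 1.8/cos46.2° = 2.601 m; N'_6 = 120·cos46.2° − 8·2.601 = 62.3; c'Δl = 23.41; W sinα = 86.6
Slice 7: Δl = 1.6/cos56.5° = 2.899 m; N'_7 = 42·cos56.5° − 3·2.899 = 14.5; c'Δl = 26.09; W sinα = 35.0
Σc'Δl = 157.5 kN/m; ΣN' = 727.7 kN/m; ΣW sinα = 515.5 kN/m
Resisting = 157.5 + 727.7·tan33.0° = 157.5 + 472.6 = 630.1 kN/m
FS = 630.1 / 515.5 = 1.222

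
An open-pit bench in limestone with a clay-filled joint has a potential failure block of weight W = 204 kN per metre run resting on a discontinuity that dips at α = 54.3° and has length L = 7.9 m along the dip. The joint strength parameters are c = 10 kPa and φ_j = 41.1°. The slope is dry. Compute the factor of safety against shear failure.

Resolving the block weight along and normal to the plane and applying the Mohr–Coulomb strength on the joint:
N' = W cosα = 204·cos54.3° = 119.0 kN/m
Driving force T = W sinα = 204·sin54.3° = 165.7 kN/m
Resisting force R = c·L + N'·tanφ_j = 10·7.9 + 119.0·tan41.1° = 79.0 + 103.8 = 182.8 kN/m
FS = R / T = 182.8 / 165.7 = 1.104

FS = 1.10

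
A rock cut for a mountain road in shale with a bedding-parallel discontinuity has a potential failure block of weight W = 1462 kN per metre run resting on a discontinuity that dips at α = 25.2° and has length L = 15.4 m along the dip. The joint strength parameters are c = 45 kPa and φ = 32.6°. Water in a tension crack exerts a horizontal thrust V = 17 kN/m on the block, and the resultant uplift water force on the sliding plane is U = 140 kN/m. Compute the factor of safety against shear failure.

FS = 2.27

Resolving the block weight along and normal to the plane and applying the Mohr–Coulomb strength on the joint:
N' = W cosα − U − V sinα = 1462·cos25.2° − 140 − 17·sin25.2° = 1175.6 kN/m
Driving force T = W sinα + V cosα = 1462·sin25.2° + 17·cos25.2° = 637.9 kN/m
Resisting force R = c·L + N'·tanφ = 45·15.4 + 1175.6·tan32.6° = 693.0 + 751.8 = 1444.8 kN/m
FS = R / T = 1444.8 / 637.9 = 2.265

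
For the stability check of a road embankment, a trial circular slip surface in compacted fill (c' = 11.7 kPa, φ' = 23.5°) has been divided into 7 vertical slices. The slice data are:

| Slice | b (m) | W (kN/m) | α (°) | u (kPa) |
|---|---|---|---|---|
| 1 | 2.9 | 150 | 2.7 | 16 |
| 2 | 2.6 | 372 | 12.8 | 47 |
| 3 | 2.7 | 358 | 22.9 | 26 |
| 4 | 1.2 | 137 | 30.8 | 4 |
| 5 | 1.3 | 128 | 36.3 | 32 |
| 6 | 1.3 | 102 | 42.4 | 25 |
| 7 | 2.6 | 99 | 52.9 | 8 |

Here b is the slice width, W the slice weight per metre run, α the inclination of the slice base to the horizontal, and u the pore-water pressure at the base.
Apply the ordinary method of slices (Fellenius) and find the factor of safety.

FS = 1.07

Ordinary method of slices: FS = Σ[c'·Δl_i + (W_i cosα_i − u_i·Δl_i)·tanφ'] / Σ W_i sinα_i, with Δl_i = b_i / cosα_i.
Slice 1: Δl = 2.9/cos2.7° = 2.903 m; N'_1 = 150·cos2.7° − 16·2.903 = 103.4; c'Δl = 33.97; W sinα = 7.1
Slice 2: Δl = 2.6/cos12.8° = 2.666 m; N'_2 = 372·cos12.8° − 47·2.666 = 237.4; c'Δl = 31.20; W sinα = 82.4
Slice 3: Δl = 2.7/cos22.9° = 2.931 m; N'_3 = 358·cos22.9° − 26·2.931 = 253.6; c'Δl = 34.29; W sinα = 139.3
Slice 4: Δl = 1.2/cos30.8° = 1.397 m; N'_4 = 137·cos30.8° − 4·1.397 = 112.1; c'Δl = 16.35; W sinα = 70.1
Slice 5: Δl = 1.3/cos36.3° = 1.613 m; N'_5 = 128·cos36.3° − 32·1.613 = 51.5; c'Δl = 18.87; W sinα = 75.8
Slice 6: Δl = 1.3/cos42.4° = 1.760 m; N'_6 = 102·cos42.4° − 25·1.760 = 31.3; c'Δl = 20.60; W sinα = 68.8
Slice 7: Δl = 2.6/cos52.9° = 4.310 m; N'_7 = 99·cos52.9° − 8·4.310 = 25.2; c'Δl = 50.43; W sinα = 79.0
Σc'Δl = 205.7 kN/m; ΣN' = 814.6 kN/m; ΣW sinα = 522.5 kN/m
Resisting = 205.7 + 814.6·tan23.5° = 205.7 + 354.2 = 559.9 kN/m
FS = 559.9 / 522.5 = 1.072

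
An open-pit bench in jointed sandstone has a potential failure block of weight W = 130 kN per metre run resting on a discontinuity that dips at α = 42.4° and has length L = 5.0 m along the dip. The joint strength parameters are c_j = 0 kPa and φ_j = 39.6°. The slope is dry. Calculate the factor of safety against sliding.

FS = 0.91

Resolving the block weight along and normal to the plane and applying the Mohr–Coulomb strength on the joint:
N' = W cosα = 130·cos42.4° = 96.0 kN/m
Driving force T = W sinα = 130·sin42.4° = 87.7 kN/m
Resisting force R = c_j·L + N'·tanφ_j = 0·5.0 + 96.0·tan39.6° = 0.0 + 79.4 = 79.4 kN/m
FS = R / T = 79.4 / 87.7 = 0.906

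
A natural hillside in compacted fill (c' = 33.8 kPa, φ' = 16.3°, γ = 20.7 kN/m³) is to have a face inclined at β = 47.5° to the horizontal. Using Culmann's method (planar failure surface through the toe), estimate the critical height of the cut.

Culmann's analysis gives the critical failure plane at α_cr = (β + φ')/2 = (47.5 + 16.3)/2 = 31.9°, and the critical height
H_c = (4c'/γ) · sinβ cosφ' / [1 − cos(β − φ')]
    = (4·33.8/20.7) · sin47.5°·cos16.3° / [1 − cos(31.2°)]
    = 6.531 · 0.7373·0.9598 / [1 − 0.8554]
    = 6.531 · 0.7076 / 0.1446
    = 31.96 m

H_c = 31.96 m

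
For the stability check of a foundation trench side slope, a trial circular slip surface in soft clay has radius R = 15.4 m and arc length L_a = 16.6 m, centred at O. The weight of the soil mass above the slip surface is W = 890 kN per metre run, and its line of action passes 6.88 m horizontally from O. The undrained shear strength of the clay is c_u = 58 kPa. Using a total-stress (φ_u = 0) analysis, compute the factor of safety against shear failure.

FS = 2.42

Taking moments about the centre O, the resisting moment is provided by the undrained shear strength acting along the arc:
M_R = c_u·L_a·R = 58·16.60·15.4 = 14827.1 kN·m/m
M_D = W·d = 890·6.88 = 6123.2 kN·m/m
FS = M_R / M_D = 14827.1 / 6123.2 = 2.421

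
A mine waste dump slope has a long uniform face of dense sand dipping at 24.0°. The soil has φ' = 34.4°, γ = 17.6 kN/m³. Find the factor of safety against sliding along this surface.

FS = 1.54

For a dry cohesionless infinite slope the factor of safety is FS = tanφ' / tanβ.
FS = tan34.4° / tan24.0° = 0.6847 / 0.4452 = 1.538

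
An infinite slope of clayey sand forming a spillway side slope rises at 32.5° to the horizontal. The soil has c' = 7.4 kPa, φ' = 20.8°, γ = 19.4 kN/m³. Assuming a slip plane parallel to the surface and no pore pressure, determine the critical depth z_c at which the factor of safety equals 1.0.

z_c = 2.08 m

Setting FS = 1.00 in FS = [c' + γz cos²β tanφ'] / [γz sinβ cosβ] and solving for z:
z = c' / [γ cosβ (FS·sinβ − cosβ·tanφ')]
  = 7.4 / [19.4·cos32.5°·(1.00·sin32.5° − cos32.5°·tan20.8°)]
  = 7.4 / [19.4·0.8434·(1.00·0.5373 − 0.8434·0.3799)]
  = 7.4 / 3.5493 = 2.085 m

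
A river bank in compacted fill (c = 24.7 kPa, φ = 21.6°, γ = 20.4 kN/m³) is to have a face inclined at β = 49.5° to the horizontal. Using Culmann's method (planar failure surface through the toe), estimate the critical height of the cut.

Culmann's analysis gives the critical failure plane at α_cr = (β + φ)/2 = (49.5 + 21.6)/2 = 35.5°, and the critical height
H_c = (4c/γ) · sinβ cosφ / [1 − cos(β − φ)]
    = (4·24.7/20.4) · sin49.5°·cos21.6° / [1 − cos(27.9°)]
    = 4.843 · 0.7604·0.9298 / [1 − 0.8838]
    = 4.843 · 0.7070 / 0.1162
    = 29.46 m

H_c = 29.46 m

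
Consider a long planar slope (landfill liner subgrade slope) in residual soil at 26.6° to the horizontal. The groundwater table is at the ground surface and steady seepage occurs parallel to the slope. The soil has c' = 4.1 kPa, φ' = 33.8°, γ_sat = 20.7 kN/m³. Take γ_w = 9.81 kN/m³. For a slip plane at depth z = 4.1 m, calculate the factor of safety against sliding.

With seepage parallel to the slope and the water table at the surface, the effective normal stress on the slip plane uses the buoyant unit weight γ' = γ_sat − γ_w while the driving shear stress uses γ_sat:
FS = [c' + γ' z cos²β tanφ'] / [γ_sat z sinβ cosβ]
γ' = 20.7 − 9.81 = 10.89 kN/m³
Numerator = 4.1 + 10.89·4.1·cos²26.6°·tan33.8° = 4.1 + 10.89·4.1·0.7995·0.6694 = 27.997 kPa
Denominator = 20.7·4.1·sin26.6°·cos26.6° = 20.7·4.1·0.4478·0.8942 = 33.979 kPa
FS = 27.997 / 33.979 = 0.824

FS = 0.82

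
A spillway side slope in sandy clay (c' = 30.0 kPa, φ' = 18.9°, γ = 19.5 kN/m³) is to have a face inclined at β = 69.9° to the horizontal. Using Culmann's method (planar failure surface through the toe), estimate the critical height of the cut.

Culmann's analysis gives the critical failure plane at α_cr = (β + φ')/2 = (69.9 + 18.9)/2 = 44.4°, and the critical height
H_c = (4c'/γ) · sinβ cosφ' / [1 − cos(β − φ')]
    = (4·30.0/19.5) · sin69.9°·cos18.9° / [1 − cos(51.0°)]
    = 6.154 · 0.9391·0.9461 / [1 − 0.6293]
    = 6.154 · 0.8885 / 0.3707
    = 14.75 m

H_c = 14.75 m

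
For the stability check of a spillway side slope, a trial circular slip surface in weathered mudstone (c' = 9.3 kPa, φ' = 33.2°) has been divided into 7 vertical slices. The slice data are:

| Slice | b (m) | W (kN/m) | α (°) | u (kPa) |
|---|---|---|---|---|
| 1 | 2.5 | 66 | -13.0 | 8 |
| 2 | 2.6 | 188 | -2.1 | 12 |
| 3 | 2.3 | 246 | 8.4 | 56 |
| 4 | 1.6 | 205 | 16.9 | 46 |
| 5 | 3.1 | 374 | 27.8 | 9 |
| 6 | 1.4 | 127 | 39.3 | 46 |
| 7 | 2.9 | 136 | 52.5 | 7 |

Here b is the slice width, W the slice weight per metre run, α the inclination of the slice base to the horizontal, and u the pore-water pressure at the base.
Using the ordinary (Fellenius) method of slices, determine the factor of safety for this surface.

Ordinary method of slices: FS = Σ[c'·Δl_i + (W_i cosα_i − u_i·Δl_i)·tanφ'] / Σ W_i sinα_i, with Δl_i = b_i / cosα_i.
Slice 1: Δl = 2.5/cos(-13.0°) = 2.566 m; N'_1 = 66·cos(-13.0°) − 8·2.566 = 43.8; c'Δl = 23.86; W sinα = -14.8
Slice 2: Δl = 2.6/cos(-2.1°) = 2.602 m; N'_2 = 188·cos(-2.1°) − 12·2.602 = 156.7; c'Δl = 24.20; W sinα = -6.9
Slice 3: Δl = 2.3/cos8.4° = 2.325 m; N'_3 = 246·cos8.4° − 56·2.325 = 113.2; c'Δl = 21.62; W sinα = 35.9
Slice 4: Δl = 1.6/cos16.9° = 1.672 m; N'_4 = 205·cos16.9° − 46·1.672 = 119.2; c'Δl = 15.55; W sinα = 59.6
Slice 5: Δl = 3.1/cos27.8° = 3.504 m; N'_5 = 374·cos27.8° − 9·3.504 = 299.3; c'Δl = 32.59; W sinα = 174.4
Slice 6: Δl = 1.4/cos39.3° = 1.809 m; N'_6 = 127·cos39.3° − 46·1.809 = 15.1; c'Δl = 16.83; W sinα = 80.4
Slice 7: Δl = 2.9/cos52.5° = 4.764 m; N'_7 = 136·cos52.5° − 7·4.764 = 49.4; c'Δl = 44.30; W sinα = 107.9
Σc'Δl = 179.0 kN/m; ΣN' = 796.6 kN/m; ΣW sinα = 436.6 kN/m
Resisting = 179.0 + 796.6·tan33.2° = 179.0 + 521.3 = 700.2 kN/m
FS = 700.2 / 436.6 = 1.604

FS = 1.60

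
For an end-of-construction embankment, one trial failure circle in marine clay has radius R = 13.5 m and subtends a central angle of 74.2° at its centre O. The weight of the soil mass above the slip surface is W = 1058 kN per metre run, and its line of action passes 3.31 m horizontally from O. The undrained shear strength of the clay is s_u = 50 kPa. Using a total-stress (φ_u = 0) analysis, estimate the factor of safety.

FS = 3.37

Taking moments about the centre O, the resisting moment is provided by the undrained shear strength acting along the arc:
Arc length L_a = R·θ = 13.5·(74.2°·π/180) = 13.5·1.2950 = 17.48 m
M_R = s_u·L_a·R = 50·17.48·13.5 = 11801.0 kN·m/m
M_D = W·d = 1058·3.31 = 3502.0 kN·m/m
FS = M_R / M_D = 11801.0 / 3502.0 = 3.370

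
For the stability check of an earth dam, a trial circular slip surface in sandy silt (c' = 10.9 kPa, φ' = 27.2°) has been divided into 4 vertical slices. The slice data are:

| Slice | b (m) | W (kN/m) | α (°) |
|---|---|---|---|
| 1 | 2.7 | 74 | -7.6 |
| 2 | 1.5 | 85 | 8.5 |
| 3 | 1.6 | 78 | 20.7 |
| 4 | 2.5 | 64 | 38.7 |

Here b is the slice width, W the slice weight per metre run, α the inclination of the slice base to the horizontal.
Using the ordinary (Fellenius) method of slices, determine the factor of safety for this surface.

Ordinary method of slices: FS = Σ[c'·Δl_i + (W_i cosα_i)·tanφ'] / Σ W_i sinα_i, with Δl_i = b_i / cosα_i.
Slice 1: Δl = 2.7/cos(-7.6°) = 2.724 m; N'_1 = 74·cos(-7.6°) = 73.3; c'Δl = 29.69; W sinα = -9.8
Slice 2: Δl = 1.5/cos8.5° = 1.517 m; N'_2 = 85·cos8.5° = 84.1; c'Δl = 16.53; W sinα = 12.6
Slice 3: Δl = 1.6/cos20.7° = 1.710 m; N'_3 = 78·cos20.7° = 73.0; c'Δl = 18.64; W sinα = 27.6
Slice 4: Δl = 2.5/cos38.7° = 3.203 m; N'_4 = 64·cos38.7° = 49.9; c'Δl = 34.92; W sinα = 40.0
Σc'Δl = 99.8 kN/m; ΣN' = 280.3 kN/m; ΣW sinα = 70.4 kN/m
Resisting = 99.8 + 280.3·tan27.2° = 99.8 + 144.1 = 243.9 kN/m
FS = 243.9 / 70.4 = 3.466

FS = 3.47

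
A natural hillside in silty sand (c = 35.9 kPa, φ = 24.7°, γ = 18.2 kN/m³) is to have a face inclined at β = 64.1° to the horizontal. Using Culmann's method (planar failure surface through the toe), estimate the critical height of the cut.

H_c = 28.37 m

Culmann's analysis gives the critical failure plane at α_cr = (β + φ)/2 = (64.1 + 24.7)/2 = 44.4°, and the critical height
H_c = (4c/γ) · sinβ cosφ / [1 − cos(β − φ)]
    = (4·35.9/18.2) · sin64.1°·cos24.7° / [1 − cos(39.4°)]
    = 7.890 · 0.8996·0.9085 / [1 − 0.7727]
    = 7.890 · 0.8173 / 0.2273
    = 28.37 m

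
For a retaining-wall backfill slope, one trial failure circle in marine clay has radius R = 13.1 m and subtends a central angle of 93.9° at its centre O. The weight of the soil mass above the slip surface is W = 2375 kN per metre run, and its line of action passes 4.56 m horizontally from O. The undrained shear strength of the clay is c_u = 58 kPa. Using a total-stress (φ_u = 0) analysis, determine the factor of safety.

FS = 1.51

Taking moments about the centre O, the resisting moment is provided by the undrained shear strength acting along the arc:
Arc length L_a = R·θ = 13.1·(93.9°·π/180) = 13.1·1.6389 = 21.47 m
M_R = c_u·L_a·R = 58·21.47·13.1 = 16312.2 kN·m/m
M_D = W·d = 2375·4.56 = 10830.0 kN·m/m
FS = M_R / M_D = 16312.2 / 10830.0 = 1.506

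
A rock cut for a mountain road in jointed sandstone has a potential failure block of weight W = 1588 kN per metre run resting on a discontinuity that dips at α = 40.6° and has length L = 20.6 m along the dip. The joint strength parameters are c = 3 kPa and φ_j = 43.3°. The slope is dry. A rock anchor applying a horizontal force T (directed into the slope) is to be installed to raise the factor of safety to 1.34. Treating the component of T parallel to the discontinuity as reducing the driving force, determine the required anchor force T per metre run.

Resolving forces along and normal to the sliding plane, with the horizontal anchor force T adding T·sinα to the effective normal force and T·cosα acting up the plane against the driving force:
FS = [cL + (W cosα + T sinα) tanφ_j] / [W sinα − T cosα]
Without the anchor: N' = 1205.7 kN/m, driving T_d = 1033.4 kN/m, resisting R = 3·20.6 + 1205.7·tan43.3° = 1198.0 kN/m, FS = 1.16.
Setting FS = 1.34 and solving for T:
1.34·(1033.4 − T cos40.6°) = 1198.0 + T sin40.6°·tan43.3°
T·(sin40.6°·tan43.3° + 1.34·cos40.6°) = 1.34·1033.4 − 1198.0
T·(0.6508·0.9424 + 1.34·0.7593) = 1384.8 − 1198.0 = 186.8
T·1.6307 = 186.8
T = 114.5 kN/m

T = 115 kN/m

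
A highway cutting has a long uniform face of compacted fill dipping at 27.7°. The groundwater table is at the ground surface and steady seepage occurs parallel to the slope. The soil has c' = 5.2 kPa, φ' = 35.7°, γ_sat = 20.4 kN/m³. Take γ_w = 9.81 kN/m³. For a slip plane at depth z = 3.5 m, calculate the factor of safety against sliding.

FS = 0.89

With seepage parallel to the slope and the water table at the surface, the effective normal stress on the slip plane uses the buoyant unit weight γ' = γ_sat − γ_w while the driving shear stress uses γ_sat:
FS = [c' + γ' z cos²β tanφ'] / [γ_sat z sinβ cosβ]
γ' = 20.4 − 9.81 = 10.59 kN/m³
Numerator = 5.2 + 10.59·3.5·cos²27.7°·tan35.7° = 5.2 + 10.59·3.5·0.7839·0.7186 = 26.079 kPa
Denominator = 20.4·3.5·sin27.7°·cos27.7° = 20.4·3.5·0.4648·0.8854 = 29.386 kPa
FS = 26.079 / 29.386 = 0.887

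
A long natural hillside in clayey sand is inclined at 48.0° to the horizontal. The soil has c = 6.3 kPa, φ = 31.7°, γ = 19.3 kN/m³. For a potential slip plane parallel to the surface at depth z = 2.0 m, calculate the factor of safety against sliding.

FS = 0.88

For an infinite slope with a slip plane parallel to the surface (no pore pressure): FS = [c + γz cos²β tanφ] / [γz sinβ cosβ].
γz = 19.3·2.0 = 38.60 kN/m²
Numerator = 6.3 + 38.60·cos²48.0°·tan31.7° = 6.3 + 38.60·0.4477·0.6176 = 16.974 kPa
Denominator = 38.60·sin48.0°·cos48.0° = 38.60·0.7431·0.6691 = 19.194 kPa
FS = 16.974 / 19.194 = 0.884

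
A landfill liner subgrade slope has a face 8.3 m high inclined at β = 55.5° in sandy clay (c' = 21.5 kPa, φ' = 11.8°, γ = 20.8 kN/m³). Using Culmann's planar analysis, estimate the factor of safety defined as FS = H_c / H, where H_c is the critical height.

H_c = (4c'/γ) · sinβ cosφ' / [1 − cos(β − φ')]
    = (4·21.5/20.8) · sin55.5°·cos11.8° / [1 − cos43.7°]
    = 4.135 · 0.8067 / 0.2770 = 12.04 m
FS = H_c / H = 12.04 / 8.3 = 1.451

FS = 1.45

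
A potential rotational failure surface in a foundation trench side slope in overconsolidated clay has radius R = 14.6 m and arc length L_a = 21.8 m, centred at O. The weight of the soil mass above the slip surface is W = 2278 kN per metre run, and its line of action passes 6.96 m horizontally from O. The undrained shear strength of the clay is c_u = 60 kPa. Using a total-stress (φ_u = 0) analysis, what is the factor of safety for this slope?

Taking moments about the centre O, the resisting moment is provided by the undrained shear strength acting along the arc:
M_R = c_u·L_a·R = 60·21.80·14.6 = 19096.8 kN·m/m
M_D = W·d = 2278·6.96 = 15854.9 kN·m/m
FS = M_R / M_D = 19096.8 / 15854.9 = 1.204

FS = 1.20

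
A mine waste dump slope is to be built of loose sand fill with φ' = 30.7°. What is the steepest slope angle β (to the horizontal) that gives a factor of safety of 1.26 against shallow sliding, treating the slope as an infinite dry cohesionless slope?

β = 25.2°

For an infinite dry cohesionless slope FS = tanφ'/tanβ, so tanβ = tanφ' / FS.
tanβ = tan30.7° / 1.26 = 0.5938 / 1.26 = 0.4712
β = arctan(0.4712) = 25.23°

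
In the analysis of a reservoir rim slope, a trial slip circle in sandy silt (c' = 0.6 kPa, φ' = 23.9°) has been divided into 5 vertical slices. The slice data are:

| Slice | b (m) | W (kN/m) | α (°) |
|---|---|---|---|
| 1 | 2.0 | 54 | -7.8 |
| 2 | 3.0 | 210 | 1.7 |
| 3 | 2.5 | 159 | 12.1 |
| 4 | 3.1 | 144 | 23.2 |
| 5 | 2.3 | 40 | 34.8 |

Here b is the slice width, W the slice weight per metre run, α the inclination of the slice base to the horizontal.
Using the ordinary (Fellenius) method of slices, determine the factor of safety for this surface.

FS = 2.39

Ordinary method of slices: FS = Σ[c'·Δl_i + (W_i cosα_i)·tanφ'] / Σ W_i sinα_i, with Δl_i = b_i / cosα_i.
Slice 1: Δl = 2.0/cos(-7.8°) = 2.019 m; N'_1 = 54·cos(-7.8°) = 53.5; c'Δl = 1.21; W sinα = -7.3
Slice 2: Δl = 3.0/cos1.7° = 3.001 m; N'_2 = 210·cos1.7° = 209.9; c'Δl = 1.80; W sinα = 6.2
Slice 3: Δl = 2.5/cos12.1° = 2.557 m; N'_3 = 159·cos12.1° = 155.5; c'Δl = 1.53; W sinα = 33.3
Slice 4: Δl = 3.1/cos23.2° = 3.373 m; N'_4 = 144·cos23.2° = 132.4; c'Δl = 2.02; W sinα = 56.7
Slice 5: Δl = 2.3/cos34.8° = 2.801 m; N'_5 = 40·cos34.8° = 32.8; c'Δl = 1.68; W sinα = 22.8
Σc'Δl = 8.3 kN/m; ΣN' = 584.1 kN/m; ΣW sinα = 111.8 kN/m
Resisting = 8.3 + 584.1·tan23.9° = 8.3 + 258.8 = 267.1 kN/m
FS = 267.1 / 111.8 = 2.389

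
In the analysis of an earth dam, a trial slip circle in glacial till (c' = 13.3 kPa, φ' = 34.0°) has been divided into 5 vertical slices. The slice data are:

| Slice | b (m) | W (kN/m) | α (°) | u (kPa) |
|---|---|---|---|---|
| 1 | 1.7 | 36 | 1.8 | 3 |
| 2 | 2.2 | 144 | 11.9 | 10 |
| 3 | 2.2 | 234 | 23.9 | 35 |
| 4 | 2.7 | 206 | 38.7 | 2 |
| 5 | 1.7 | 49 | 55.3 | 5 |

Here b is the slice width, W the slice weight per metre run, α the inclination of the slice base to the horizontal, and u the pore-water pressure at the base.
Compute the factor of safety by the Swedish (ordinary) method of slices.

FS = 1.60

Ordinary method of slices: FS = Σ[c'·Δl_i + (W_i cosα_i − u_i·Δl_i)·tanφ'] / Σ W_i sinα_i, with Δl_i = b_i / cosα_i.
Slice 1: Δl = 1.7/cos1.8° = 1.701 m; N'_1 = 36·cos1.8° − 3·1.701 = 30.9; c'Δl = 22.62; W sinα = 1.1
Slice 2: Δl = 2.2/cos11.9° = 2.248 m; N'_2 = 144·cos11.9° − 10·2.248 = 118.4; c'Δl = 29.90; W sinα = 29.7
Slice 3: Δl = 2.2/cos23.9° = 2.406 m; N'_3 = 234·cos23.9° − 35·2.406 = 129.7; c'Δl = 32.00; W sinα = 94.8
Slice 4: Δl = 2.7/cos38.7° = 3.460 m; N'_4 = 206·cos38.7° − 2·3.460 = 153.8; c'Δl = 46.01; W sinα = 128.8
Slice 5: Δl = 1.7/cos55.3° = 2.986 m; N'_5 = 49·cos55.3° − 5·2.986 = 13.0; c'Δl = 39.72; W sinα = 40.3
Σc'Δl = 170.3 kN/m; ΣN' = 445.8 kN/m; ΣW sinα = 294.7 kN/m
Resisting = 170.3 + 445.8·tan34.0° = 170.3 + 300.7 = 471.0 kN/m
FS = 471.0 / 294.7 = 1.598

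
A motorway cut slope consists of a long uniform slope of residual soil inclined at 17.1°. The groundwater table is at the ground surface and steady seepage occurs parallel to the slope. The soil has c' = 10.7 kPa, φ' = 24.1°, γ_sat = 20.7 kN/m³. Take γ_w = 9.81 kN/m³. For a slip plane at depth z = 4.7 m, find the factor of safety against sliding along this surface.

FS = 1.16

With seepage parallel to the slope and the water table at the surface, the effective normal stress on the slip plane uses the buoyant unit weight γ' = γ_sat − γ_w while the driving shear stress uses γ_sat:
FS = [c' + γ' z cos²β tanφ'] / [γ_sat z sinβ cosβ]
γ' = 20.7 − 9.81 = 10.89 kN/m³
Numerator = 10.7 + 10.89·4.7·cos²17.1°·tan24.1° = 10.7 + 10.89·4.7·0.9135·0.4473 = 31.616 kPa
Denominator = 20.7·4.7·sin17.1°·cos17.1° = 20.7·4.7·0.2940·0.9558 = 27.343 kPa
FS = 31.616 / 27.343 = 1.156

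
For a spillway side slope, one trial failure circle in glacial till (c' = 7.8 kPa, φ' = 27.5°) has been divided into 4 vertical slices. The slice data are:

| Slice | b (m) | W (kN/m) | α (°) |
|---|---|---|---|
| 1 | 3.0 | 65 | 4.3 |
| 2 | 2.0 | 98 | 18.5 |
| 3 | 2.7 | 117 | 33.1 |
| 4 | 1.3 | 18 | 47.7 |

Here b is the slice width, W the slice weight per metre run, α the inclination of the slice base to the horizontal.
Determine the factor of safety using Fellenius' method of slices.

Ordinary method of slices: FS = Σ[c'·Δl_i + (W_i cosα_i)·tanφ'] / Σ W_i sinα_i, with Δl_i = b_i / cosα_i.
Slice 1: Δl = 3.0/cos4.3° = 3.008 m; N'_1 = 65·cos4.3° = 64.8; c'Δl = 23.47; W sinα = 4.9
Slice 2: Δl = 2.0/cos18.5° = 2.109 m; N'_2 = 98·cos18.5° = 92.9; c'Δl = 16.45; W sinα = 31.1
Slice 3: Δl = 2.7/cos33.1° = 3.223 m; N'_3 = 117·cos33.1° = 98.0; c'Δl = 25.14; W sinα = 63.9
Slice 4: Δl = 1.3/cos47.7° = 1.932 m; N'_4 = 18·cos47.7° = 12.1; c'Δl = 15.07; W sinα = 13.3
Σc'Δl = 80.1 kN/m; ΣN' = 267.9 kN/m; ΣW sinα = 113.2 kN/m
Resisting = 80.1 + 267.9·tan27.5° = 80.1 + 139.4 = 219.6 kN/m
FS = 219.6 / 113.2 = 1.940

FS = 1.94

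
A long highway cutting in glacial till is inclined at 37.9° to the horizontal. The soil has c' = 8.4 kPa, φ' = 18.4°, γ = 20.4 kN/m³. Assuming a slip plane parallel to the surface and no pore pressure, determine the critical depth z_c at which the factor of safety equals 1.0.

z_c = 1.48 m

Setting FS = 1.00 in FS = [c' + γz cos²β tanφ'] / [γz sinβ cosβ] and solving for z:
z = c' / [γ cosβ (FS·sinβ − cosβ·tanφ')]
  = 8.4 / [20.4·cos37.9°·(1.00·sin37.9° − cos37.9°·tan18.4°)]
  = 8.4 / [20.4·0.7891·(1.00·0.6143 − 0.7891·0.3327)]
  = 8.4 / 5.6629 = 1.483 m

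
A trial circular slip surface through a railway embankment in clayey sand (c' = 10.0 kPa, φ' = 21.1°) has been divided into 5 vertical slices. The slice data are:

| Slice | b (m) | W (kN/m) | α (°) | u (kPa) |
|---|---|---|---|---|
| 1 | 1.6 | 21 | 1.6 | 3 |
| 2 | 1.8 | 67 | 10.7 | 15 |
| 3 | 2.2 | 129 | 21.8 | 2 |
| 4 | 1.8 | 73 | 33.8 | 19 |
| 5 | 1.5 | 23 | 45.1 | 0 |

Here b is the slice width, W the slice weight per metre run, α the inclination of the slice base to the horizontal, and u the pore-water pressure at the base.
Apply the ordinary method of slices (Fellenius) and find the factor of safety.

FS = 1.53

Ordinary method of slices: FS = Σ[c'·Δl_i + (W_i cosα_i − u_i·Δl_i)·tanφ'] / Σ W_i sinα_i, with Δl_i = b_i / cosα_i.
Slice 1: Δl = 1.6/cos1.6° = 1.601 m; N'_1 = 21·cos1.6° − 3·1.601 = 16.2; c'Δl = 16.01; W sinα = 0.6
Slice 2: Δl = 1.8/cos10.7° = 1.832 m; N'_2 = 67·cos10.7° − 15·1.832 = 38.4; c'Δl = 18.32; W sinα = 12.4
Slice 3: Δl = 2.2/cos21.8° = 2.369 m; N'_3 = 129·cos21.8° − 2·2.369 = 115.0; c'Δl = 23.69; W sinα = 47.9
Slice 4: Δl = 1.8/cos33.8° = 2.166 m; N'_4 = 73·cos33.8° − 19·2.166 = 19.5; c'Δl = 21.66; W sinα = 40.6
Slice 5: Δl = 1.5/cos45.1° = 2.125 m; N'_5 = 23·cos45.1° − 0·2.125 = 16.2; c'Δl = 21.25; W sinα = 16.3
Σc'Δl = 100.9 kN/m; ΣN' = 205.3 kN/m; ΣW sinα = 117.8 kN/m
Resisting = 100.9 + 205.3·tan21.1° = 100.9 + 79.2 = 180.2 kN/m
FS = 180.2 / 117.8 = 1.529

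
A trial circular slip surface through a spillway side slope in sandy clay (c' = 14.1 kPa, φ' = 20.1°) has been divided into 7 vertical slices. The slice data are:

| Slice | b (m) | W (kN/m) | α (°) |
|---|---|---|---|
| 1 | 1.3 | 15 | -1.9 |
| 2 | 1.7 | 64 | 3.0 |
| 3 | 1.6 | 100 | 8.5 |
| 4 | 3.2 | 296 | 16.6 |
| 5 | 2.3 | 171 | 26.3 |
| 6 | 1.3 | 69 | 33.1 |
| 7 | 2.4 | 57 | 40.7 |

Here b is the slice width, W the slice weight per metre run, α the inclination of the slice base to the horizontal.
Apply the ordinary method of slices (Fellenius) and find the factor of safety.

FS = 1.89

Ordinary method of slices: FS = Σ[c'·Δl_i + (W_i cosα_i)·tanφ'] / Σ W_i sinα_i, with Δl_i = b_i / cosα_i.
Slice 1: Δl = 1.3/cos(-1.9°) = 1.301 m; N'_1 = 15·cos(-1.9°) = 15.0; c'Δl = 18.34; W sinα = -0.5
Slice 2: Δl = 1.7/cos3.0° = 1.702 m; N'_2 = 64·cos3.0° = 63.9; c'Δl = 24.00; W sinα = 3.3
Slice 3: Δl = 1.6/cos8.5° = 1.618 m; N'_3 = 100·cos8.5° = 98.9; c'Δl = 22.81; W sinα = 14.8
Slice 4: Δl = 3.2/cos16.6° = 3.339 m; N'_4 = 296·cos16.6° = 283.7; c'Δl = 47.08; W sinα = 84.6
Slice 5: Δl = 2.3/cos26.3° = 2.566 m; N'_5 = 171·cos26.3° = 153.3; c'Δl = 36.17; W sinα = 75.8
Slice 6: Δl = 1.3/cos33.1° = 1.552 m; N'_6 = 69·cos33.1° = 57.8; c'Δl = 21.88; W sinα = 37.7
Slice 7: Δl = 2.4/cos40.7° = 3.166 m; N'_7 = 57·cos40.7° = 43.2; c'Δl = 44.64; W sinα = 37.2
Σc'Δl = 214.9 kN/m; ΣN' = 715.8 kN/m; ΣW sinα = 252.8 kN/m
Resisting = 214.9 + 715.8·tan20.1° = 214.9 + 261.9 = 476.9 kN/m
FS = 476.9 / 252.8 = 1.886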